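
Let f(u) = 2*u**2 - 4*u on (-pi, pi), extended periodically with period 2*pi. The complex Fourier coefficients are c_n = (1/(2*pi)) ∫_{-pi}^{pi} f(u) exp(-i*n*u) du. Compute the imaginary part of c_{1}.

4

Since f is real-valued, Im(c_{1}) = -(1/(2*pi)) ∫_{-pi}^{pi} f(u) sin(u) du = -b_{1}/2.
Integrating by parts twice (tabular method), an antiderivative of (2*u**2 - 4*u) sin(u) is -2*u**2*cos(u) + 4*u*sin(u) + 4*u*cos(u) - 4*sin(u) + 4*cos(u); evaluating from -pi to pi: ∫_{-pi}^{pi} (2*u**2 - 4*u) sin(u) du = (-4*pi - 4 + 2*pi**2) - (-4 + 4*pi + 2*pi**2) = -8*pi.
Hence Im(c_{1}) = (-1/(2*pi))·(-8*pi) = 4.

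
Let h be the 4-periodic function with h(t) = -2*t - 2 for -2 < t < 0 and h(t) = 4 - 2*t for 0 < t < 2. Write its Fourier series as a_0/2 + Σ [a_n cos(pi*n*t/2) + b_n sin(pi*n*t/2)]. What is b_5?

4/(5*pi)

b_5 = 1/2 ∫_{-2}^{2} h(t) sin(5*pi*t/2) dt.
Split the integral at the breakpoints.
Integrating by parts (boundary term plus one more integral), an antiderivative of (-2*t - 2) sin(5*pi*t/2) is 4*t*cos(5*pi*t/2)/(5*pi) - 8*sin(5*pi*t/2)/(25*pi**2) + 4*cos(5*pi*t/2)/(5*pi); evaluating from -2 to 0: ∫_{-2}^{0} (-2*t - 2) sin(5*pi*t/2) dt = (4/(5*pi)) - (4/(5*pi)) = 0.
Integrating by parts (boundary term plus one more integral), an antiderivative of (4 - 2*t) sin(5*pi*t/2) is 4*t*cos(5*pi*t/2)/(5*pi) - 8*sin(5*pi*t/2)/(25*pi**2) - 8*cos(5*pi*t/2)/(5*pi); evaluating from 0 to 2: ∫_{0}^{2} (4 - 2*t) sin(5*pi*t/2) dt = (0) - (-8/(5*pi)) = 8/(5*pi).
Summing the pieces and multiplying by (1/2) gives b_5 = 4/(5*pi).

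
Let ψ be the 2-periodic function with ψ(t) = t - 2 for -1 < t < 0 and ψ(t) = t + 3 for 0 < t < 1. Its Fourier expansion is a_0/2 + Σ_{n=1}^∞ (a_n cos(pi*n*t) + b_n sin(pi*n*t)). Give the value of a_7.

a_7 = ∫_{-1}^{1} ψ(t) cos(7*pi*t) dt.
Split the integral at the breakpoints.
Integrating by parts (boundary term plus one more integral), an antiderivative of (t - 2) cos(7*pi*t) is t*sin(7*pi*t)/(7*pi) - 2*sin(7*pi*t)/(7*pi) + cos(7*pi*t)/(49*pi**2); evaluating from -1 to 0: ∫_{-1}^{0} (t - 2) cos(7*pi*t) dt = (1/(49*pi**2)) - (-1/(49*pi**2)) = 2/(49*pi**2).
Integrating by parts (boundary term plus one more integral), an antiderivative of (t + 3) cos(7*pi*t) is t*sin(7*pi*t)/(7*pi) + 3*sin(7*pi*t)/(7*pi) + cos(7*pi*t)/(49*pi**2); evaluating from 0 to 1: ∫_{0}^{1} (t + 3) cos(7*pi*t) dt = (-1/(49*pi**2)) - (1/(49*pi**2)) = -2/(49*pi**2).
Summing the pieces gives a_7 = 0.

0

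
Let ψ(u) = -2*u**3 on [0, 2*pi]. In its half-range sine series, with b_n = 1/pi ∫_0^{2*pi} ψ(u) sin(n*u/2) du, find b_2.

-24 + 16*pi**2

b_2 = 1/pi ∫_0^{2*pi} (-2*u**3) sin(u) du.
Integrating by parts three times (tabular method), an antiderivative of (-2*u**3) sin(u) is 2*u**3*cos(u) - 6*u**2*sin(u) - 12*u*cos(u) + 12*sin(u); evaluating from 0 to 2*pi: ∫_{0}^{2*pi} (-2*u**3) sin(u) du = (-24*pi + 16*pi**3) - (0) = -24*pi + 16*pi**3.
Hence b_2 = (1/pi)·(-24*pi + 16*pi**3) = -24 + 16*pi**2.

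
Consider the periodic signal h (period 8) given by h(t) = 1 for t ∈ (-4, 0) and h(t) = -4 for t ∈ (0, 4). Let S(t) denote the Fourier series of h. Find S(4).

-3/2

t = 4 differs from t = -4 by 1 full period(s), and the series is 8-periodic.
At t = -4 the one-sided limits are h(-4^-) = -4 and h(-4^+) = 1.
By Dirichlet's theorem the series converges to their average, [(-4) + (1)]/2 = -3/2.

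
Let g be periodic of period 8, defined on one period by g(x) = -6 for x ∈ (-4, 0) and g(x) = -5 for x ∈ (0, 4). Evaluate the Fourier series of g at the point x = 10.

-5

x = 10 differs from x = 2 by 1 full period(s), and the series is 8-periodic.
g is continuous at x = 2 with value -5, so the series converges to -5 there.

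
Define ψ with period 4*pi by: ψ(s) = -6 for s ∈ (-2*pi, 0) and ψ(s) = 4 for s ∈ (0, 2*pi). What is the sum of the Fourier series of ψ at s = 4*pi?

s = 4*pi differs from s = 0 by 1 full period(s), and the series is 4*pi-periodic.
At s = 0 the one-sided limits are ψ(0^-) = -6 and ψ(0^+) = 4.
By Dirichlet's theorem the series converges to their average, [(-6) + (4)]/2 = -1.

-1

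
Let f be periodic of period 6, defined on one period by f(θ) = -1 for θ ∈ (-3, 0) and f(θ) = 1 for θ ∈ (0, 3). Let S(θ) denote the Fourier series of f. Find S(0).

0

At θ = 0 the one-sided limits are f(0^-) = -1 and f(0^+) = 1.
By Dirichlet's theorem the series converges to their average, [(-1) + (1)]/2 = 0.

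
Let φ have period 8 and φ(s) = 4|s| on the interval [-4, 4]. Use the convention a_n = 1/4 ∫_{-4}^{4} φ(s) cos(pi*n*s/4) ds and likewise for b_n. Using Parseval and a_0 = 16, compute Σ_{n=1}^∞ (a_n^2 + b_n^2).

128/3

Parseval: a_0^2/2 + Σ_{n≥1} (a_n^2+b_n^2) = 1/4 ∫_{-4}^{4} φ(s)^2 ds = 512/3.
Subtract a_0^2/2 = 128: Σ (a_n^2+b_n^2) = 128/3.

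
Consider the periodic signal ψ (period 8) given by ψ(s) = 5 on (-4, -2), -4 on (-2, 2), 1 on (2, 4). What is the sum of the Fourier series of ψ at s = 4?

3

s = 4 differs from s = -4 by 1 full period(s), and the series is 8-periodic.
At s = -4 the one-sided limits are ψ(-4^-) = 1 and ψ(-4^+) = 5.
By Dirichlet's theorem the series converges to their average, [(1) + (5)]/2 = 3.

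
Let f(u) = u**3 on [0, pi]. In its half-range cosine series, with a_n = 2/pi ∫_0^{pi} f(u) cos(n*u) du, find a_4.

3*pi/8

a_4 = 2/pi ∫_0^{pi} (u**3) cos(4*u) du.
Integrating by parts three times (tabular method), an antiderivative of (u**3) cos(4*u) is u**3*sin(4*u)/4 + 3*u**2*cos(4*u)/16 - 3*u*sin(4*u)/32 - 3*cos(4*u)/128; evaluating from 0 to pi: ∫_{0}^{pi} (u**3) cos(4*u) du = (-3/128 + 3*pi**2/16) - (-3/128) = 3*pi**2/16.
Hence a_4 = (2/pi)·(3*pi**2/16) = 3*pi/8.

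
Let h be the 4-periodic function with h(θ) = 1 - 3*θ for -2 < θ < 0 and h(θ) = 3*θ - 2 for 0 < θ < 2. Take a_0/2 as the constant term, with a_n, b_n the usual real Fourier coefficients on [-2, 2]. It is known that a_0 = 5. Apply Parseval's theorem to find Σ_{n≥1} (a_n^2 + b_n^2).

21/2

Parseval: a_0^2/2 + Σ_{n≥1} (a_n^2+b_n^2) = 1/2 ∫_{-2}^{2} h(θ)^2 dθ = 23.
Subtract a_0^2/2 = 25/2: Σ (a_n^2+b_n^2) = 21/2.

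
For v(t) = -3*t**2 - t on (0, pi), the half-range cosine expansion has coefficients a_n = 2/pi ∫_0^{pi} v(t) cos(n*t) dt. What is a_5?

4*(1 + 3*pi)/(25*pi)

a_5 = 2/pi ∫_0^{pi} (-3*t**2 - t) cos(5*t) dt.
Integrating by parts twice (tabular method), an antiderivative of (-3*t**2 - t) cos(5*t) is -3*t**2*sin(5*t)/5 - t*sin(5*t)/5 - 6*t*cos(5*t)/25 + 6*sin(5*t)/125 - cos(5*t)/25; evaluating from 0 to pi: ∫_{0}^{pi} (-3*t**2 - t) cos(5*t) dt = (1/25 + 6*pi/25) - (-1/25) = 2/25 + 6*pi/25.
Hence a_5 = (2/pi)·(2/25 + 6*pi/25) = 4*(1 + 3*pi)/(25*pi).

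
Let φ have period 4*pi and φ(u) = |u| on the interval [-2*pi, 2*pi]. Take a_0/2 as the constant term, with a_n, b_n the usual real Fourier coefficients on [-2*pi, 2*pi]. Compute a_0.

a_0 = (1/(2*pi)) ∫_{-2*pi}^{2*pi} φ(u) du = (1/(2*pi)) · (4*pi**2) = 2*pi.

2*pi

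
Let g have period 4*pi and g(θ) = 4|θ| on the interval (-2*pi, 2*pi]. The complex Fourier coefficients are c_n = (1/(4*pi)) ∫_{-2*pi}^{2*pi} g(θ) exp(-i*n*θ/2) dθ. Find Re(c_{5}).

-16/(25*pi)

Since g is real-valued, Re(c_{5}) = (1/(4*pi)) ∫_{-2*pi}^{2*pi} g(θ) cos(5*θ/2) dθ = a_{5}/2.
g is even and cos(5*θ/2) is even, so the integrand is even: ∫_{-2*pi}^{2*pi} g(θ) cos(5*θ/2) dθ = 2∫_0^{2*pi} g(θ) cos(5*θ/2) dθ.
Integrating by parts (boundary term plus one more integral), an antiderivative of (4*θ) cos(5*θ/2) is 8*θ*sin(5*θ/2)/5 + 16*cos(5*θ/2)/25; evaluating from 0 to 2*pi: ∫_{0}^{2*pi} (4*θ) cos(5*θ/2) dθ = (-16/25) - (16/25) = -32/25.
So ∫_{-2*pi}^{2*pi} g(θ) cos(5*θ/2) dθ = -64/25.
Hence Re(c_{5}) = (1/(4*pi))·(-64/25) = -16/(25*pi).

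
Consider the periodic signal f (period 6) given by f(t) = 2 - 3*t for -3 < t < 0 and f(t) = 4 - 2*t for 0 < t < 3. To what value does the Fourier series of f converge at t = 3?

9/2

t = 3 differs from t = -3 by 1 full period(s), and the series is 6-periodic.
At t = -3 the one-sided limits are f(-3^-) = -2 and f(-3^+) = 11.
By Dirichlet's theorem the series converges to their average, [(-2) + (11)]/2 = 9/2.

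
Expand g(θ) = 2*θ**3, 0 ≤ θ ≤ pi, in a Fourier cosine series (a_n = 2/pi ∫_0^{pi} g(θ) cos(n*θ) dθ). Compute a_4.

a_4 = 2/pi ∫_0^{pi} (2*θ**3) cos(4*θ) dθ.
Integrating by parts three times (tabular method), an antiderivative of (2*θ**3) cos(4*θ) is θ**3*sin(4*θ)/2 + 3*θ**2*cos(4*θ)/8 - 3*θ*sin(4*θ)/16 - 3*cos(4*θ)/64; evaluating from 0 to pi: ∫_{0}^{pi} (2*θ**3) cos(4*θ) dθ = (-3/64 + 3*pi**2/8) - (-3/64) = 3*pi**2/8.
Hence a_4 = (2/pi)·(3*pi**2/8) = 3*pi/4.

3*pi/4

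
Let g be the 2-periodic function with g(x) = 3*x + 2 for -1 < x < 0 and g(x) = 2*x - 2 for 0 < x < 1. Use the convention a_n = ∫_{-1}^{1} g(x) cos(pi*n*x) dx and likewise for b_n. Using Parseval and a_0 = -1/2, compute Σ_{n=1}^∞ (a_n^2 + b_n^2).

53/24

Parseval: a_0^2/2 + Σ_{n≥1} (a_n^2+b_n^2) = ∫_{-1}^{1} g(x)^2 dx = 7/3.
Subtract a_0^2/2 = 1/8: Σ (a_n^2+b_n^2) = 53/24.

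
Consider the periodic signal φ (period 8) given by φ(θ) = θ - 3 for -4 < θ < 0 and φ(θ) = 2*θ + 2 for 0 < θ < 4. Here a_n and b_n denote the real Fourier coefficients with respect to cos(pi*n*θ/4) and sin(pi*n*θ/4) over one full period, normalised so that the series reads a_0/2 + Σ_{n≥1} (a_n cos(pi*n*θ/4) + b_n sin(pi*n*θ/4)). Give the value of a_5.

-8/(25*pi**2)

a_5 = 1/4 ∫_{-4}^{4} φ(θ) cos(5*pi*θ/4) dθ.
Split the integral at the breakpoints.
Integrating by parts (boundary term plus one more integral), an antiderivative of (θ - 3) cos(5*pi*θ/4) is 4*θ*sin(5*pi*θ/4)/(5*pi) - 12*sin(5*pi*θ/4)/(5*pi) + 16*cos(5*pi*θ/4)/(25*pi**2); evaluating from -4 to 0: ∫_{-4}^{0} (θ - 3) cos(5*pi*θ/4) dθ = (16/(25*pi**2)) - (-16/(25*pi**2)) = 32/(25*pi**2).
Integrating by parts (boundary term plus one more integral), an antiderivative of (2*θ + 2) cos(5*pi*θ/4) is 8*θ*sin(5*pi*θ/4)/(5*pi) + 8*sin(5*pi*θ/4)/(5*pi) + 32*cos(5*pi*θ/4)/(25*pi**2); evaluating from 0 to 4: ∫_{0}^{4} (2*θ + 2) cos(5*pi*θ/4) dθ = (-32/(25*pi**2)) - (32/(25*pi**2)) = -64/(25*pi**2).
Summing the pieces and multiplying by (1/4) gives a_5 = -8/(25*pi**2).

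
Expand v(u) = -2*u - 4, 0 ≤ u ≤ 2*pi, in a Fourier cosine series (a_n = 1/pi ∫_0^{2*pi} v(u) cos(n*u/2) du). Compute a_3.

16/(9*pi)

a_3 = 1/pi ∫_0^{2*pi} (-2*u - 4) cos(3*u/2) du.
Integrating by parts (boundary term plus one more integral), an antiderivative of (-2*u - 4) cos(3*u/2) is -4*u*sin(3*u/2)/3 - 8*sin(3*u/2)/3 - 8*cos(3*u/2)/9; evaluating from 0 to 2*pi: ∫_{0}^{2*pi} (-2*u - 4) cos(3*u/2) du = (8/9) - (-8/9) = 16/9.
Hence a_3 = (1/pi)·(16/9) = 16/(9*pi).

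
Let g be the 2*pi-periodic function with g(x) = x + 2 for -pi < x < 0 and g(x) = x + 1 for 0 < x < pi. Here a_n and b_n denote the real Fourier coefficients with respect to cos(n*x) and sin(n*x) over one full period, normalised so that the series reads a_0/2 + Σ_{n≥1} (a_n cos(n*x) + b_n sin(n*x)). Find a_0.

3

a_0 = 1/pi ∫_{-pi}^{pi} g(x) dx = 1/pi · (3*pi) = 3.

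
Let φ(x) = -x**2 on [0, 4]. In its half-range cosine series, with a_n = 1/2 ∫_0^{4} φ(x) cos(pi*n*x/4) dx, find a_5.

a_5 = 1/2 ∫_0^{4} (-x**2) cos(5*pi*x/4) dx.
Integrating by parts twice (tabular method), an antiderivative of (-x**2) cos(5*pi*x/4) is -4*x**2*sin(5*pi*x/4)/(5*pi) - 32*x*cos(5*pi*x/4)/(25*pi**2) + 128*sin(5*pi*x/4)/(125*pi**3); evaluating from 0 to 4: ∫_{0}^{4} (-x**2) cos(5*pi*x/4) dx = (128/(25*pi**2)) - (0) = 128/(25*pi**2).
Hence a_5 = (1/2)·(128/(25*pi**2)) = 64/(25*pi**2).

64/(25*pi**2)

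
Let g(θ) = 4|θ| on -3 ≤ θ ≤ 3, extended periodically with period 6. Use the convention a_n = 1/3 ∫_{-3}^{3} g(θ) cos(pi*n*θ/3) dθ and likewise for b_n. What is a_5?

a_5 = 1/3 ∫_{-3}^{3} g(θ) cos(5*pi*θ/3) dθ.
g is even and cos(5*pi*θ/3) is even, so the integrand is even and a_5 = 2/3 ∫_0^{3} g(θ) cos(5*pi*θ/3) dθ.
Integrating by parts (boundary term plus one more integral), an antiderivative of (4*θ) cos(5*pi*θ/3) is 12*θ*sin(5*pi*θ/3)/(5*pi) + 36*cos(5*pi*θ/3)/(25*pi**2); evaluating from 0 to 3: ∫_{0}^{3} (4*θ) cos(5*pi*θ/3) dθ = (-36/(25*pi**2)) - (36/(25*pi**2)) = -72/(25*pi**2).
Hence a_5 = (2/3)·(-72/(25*pi**2)) = -48/(25*pi**2).

-48/(25*pi**2)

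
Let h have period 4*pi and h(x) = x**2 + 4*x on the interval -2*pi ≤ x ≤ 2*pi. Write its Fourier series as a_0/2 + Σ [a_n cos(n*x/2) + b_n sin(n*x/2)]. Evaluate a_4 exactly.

1

a_4 = (1/(2*pi)) ∫_{-2*pi}^{2*pi} h(x) cos(2*x) dx.
Integrating by parts twice (tabular method), an antiderivative of (x**2 + 4*x) cos(2*x) is x**2*sin(2*x)/2 + 2*x*sin(2*x) + x*cos(2*x)/2 - sin(2*x)/4 + cos(2*x); evaluating from -2*pi to 2*pi: ∫_{-2*pi}^{2*pi} (x**2 + 4*x) cos(2*x) dx = (1 + pi) - (1 - pi) = 2*pi.
Hence a_4 = (1/(2*pi))·(2*pi) = 1.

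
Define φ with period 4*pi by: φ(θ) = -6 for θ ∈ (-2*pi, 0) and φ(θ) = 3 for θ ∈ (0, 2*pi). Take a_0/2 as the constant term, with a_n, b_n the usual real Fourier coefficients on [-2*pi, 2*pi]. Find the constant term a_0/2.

a_0 = (1/(2*pi)) ∫_{-2*pi}^{2*pi} φ(θ) dθ = (1/(2*pi)) · (-6*pi) = -3.
So the constant term a_0/2 = -3/2.

-3/2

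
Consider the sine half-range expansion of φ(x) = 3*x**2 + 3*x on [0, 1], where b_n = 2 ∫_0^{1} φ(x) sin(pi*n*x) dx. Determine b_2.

-6/pi

b_2 = 2 ∫_0^{1} (3*x**2 + 3*x) sin(2*pi*x) dx.
Integrating by parts twice (tabular method), an antiderivative of (3*x**2 + 3*x) sin(2*pi*x) is -3*x**2*cos(2*pi*x)/(2*pi) + 3*x*sin(2*pi*x)/(2*pi**2) - 3*x*cos(2*pi*x)/(2*pi) + 3*sin(2*pi*x)/(4*pi**2) + 3*cos(2*pi*x)/(4*pi**3); evaluating from 0 to 1: ∫_{0}^{1} (3*x**2 + 3*x) sin(2*pi*x) dx = (-3/pi + 3/(4*pi**3)) - (3/(4*pi**3)) = -3/pi.
Hence b_2 = 2·(-3/pi) = -6/pi.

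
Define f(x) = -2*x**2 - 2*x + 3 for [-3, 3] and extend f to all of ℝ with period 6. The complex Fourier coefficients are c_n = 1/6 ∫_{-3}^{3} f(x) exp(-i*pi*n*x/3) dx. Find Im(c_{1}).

6/pi

Since f is real-valued, Im(c_{1}) = -1/6 ∫_{-3}^{3} f(x) sin(pi*x/3) dx = -b_{1}/2.
Integrating by parts twice (tabular method), an antiderivative of (-2*x**2 - 2*x + 3) sin(pi*x/3) is 6*x**2*cos(pi*x/3)/pi - 36*x*sin(pi*x/3)/pi**2 + 6*x*cos(pi*x/3)/pi - 18*sin(pi*x/3)/pi**2 - 108*cos(pi*x/3)/pi**3 - 9*cos(pi*x/3)/pi; evaluating from -3 to 3: ∫_{-3}^{3} (-2*x**2 - 2*x + 3) sin(pi*x/3) dx = (-63/pi + 108/pi**3) - (-27/pi + 108/pi**3) = -36/pi.
Hence Im(c_{1}) = (-1/6)·(-36/pi) = 6/pi.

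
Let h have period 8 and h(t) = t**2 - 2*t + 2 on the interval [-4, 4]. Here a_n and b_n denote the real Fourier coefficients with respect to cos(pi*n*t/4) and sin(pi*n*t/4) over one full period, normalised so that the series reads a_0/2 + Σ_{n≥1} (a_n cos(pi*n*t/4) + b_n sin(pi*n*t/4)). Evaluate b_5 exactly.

-16/(5*pi)

b_5 = 1/4 ∫_{-4}^{4} h(t) sin(5*pi*t/4) dt.
Integrating by parts twice (tabular method), an antiderivative of (t**2 - 2*t + 2) sin(5*pi*t/4) is -4*t**2*cos(5*pi*t/4)/(5*pi) + 32*t*sin(5*pi*t/4)/(25*pi**2) + 8*t*cos(5*pi*t/4)/(5*pi) - 32*sin(5*pi*t/4)/(25*pi**2) - 8*cos(5*pi*t/4)/(5*pi) + 128*cos(5*pi*t/4)/(125*pi**3); evaluating from -4 to 4: ∫_{-4}^{4} (t**2 - 2*t + 2) sin(5*pi*t/4) dt = (-128/(125*pi**3) + 8/pi) - (8*(-16 + 325*pi**2)/(125*pi**3)) = -64/(5*pi).
Hence b_5 = (1/4)·(-64/(5*pi)) = -16/(5*pi).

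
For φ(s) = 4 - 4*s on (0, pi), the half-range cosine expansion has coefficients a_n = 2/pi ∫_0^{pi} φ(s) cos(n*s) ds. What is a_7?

16/(49*pi)

a_7 = 2/pi ∫_0^{pi} (4 - 4*s) cos(7*s) ds.
Integrating by parts (boundary term plus one more integral), an antiderivative of (4 - 4*s) cos(7*s) is -4*s*sin(7*s)/7 + 4*sin(7*s)/7 - 4*cos(7*s)/49; evaluating from 0 to pi: ∫_{0}^{pi} (4 - 4*s) cos(7*s) ds = (4/49) - (-4/49) = 8/49.
Hence a_7 = (2/pi)·(8/49) = 16/(49*pi).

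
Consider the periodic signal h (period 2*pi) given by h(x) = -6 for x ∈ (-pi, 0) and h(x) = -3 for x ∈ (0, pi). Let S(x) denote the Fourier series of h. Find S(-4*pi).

-9/2

x = -4*pi differs from x = 0 by -2 full period(s), and the series is 2*pi-periodic.
At x = 0 the one-sided limits are h(0^-) = -6 and h(0^+) = -3.
By Dirichlet's theorem the series converges to their average, [(-6) + (-3)]/2 = -9/2.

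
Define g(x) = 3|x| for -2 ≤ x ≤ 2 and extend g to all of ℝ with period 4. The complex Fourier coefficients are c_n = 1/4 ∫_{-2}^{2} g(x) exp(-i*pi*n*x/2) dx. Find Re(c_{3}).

Since g is real-valued, Re(c_{3}) = 1/4 ∫_{-2}^{2} g(x) cos(3*pi*x/2) dx = a_{3}/2.
g is even and cos(3*pi*x/2) is even, so the integrand is even: ∫_{-2}^{2} g(x) cos(3*pi*x/2) dx = 2∫_0^{2} g(x) cos(3*pi*x/2) dx.
Integrating by parts (boundary term plus one more integral), an antiderivative of (3*x) cos(3*pi*x/2) is 2*x*sin(3*pi*x/2)/pi + 4*cos(3*pi*x/2)/(3*pi**2); evaluating from 0 to 2: ∫_{0}^{2} (3*x) cos(3*pi*x/2) dx = (-4/(3*pi**2)) - (4/(3*pi**2)) = -8/(3*pi**2).
So ∫_{-2}^{2} g(x) cos(3*pi*x/2) dx = -16/(3*pi**2).
Hence Re(c_{3}) = (1/4)·(-16/(3*pi**2)) = -4/(3*pi**2).

-4/(3*pi**2)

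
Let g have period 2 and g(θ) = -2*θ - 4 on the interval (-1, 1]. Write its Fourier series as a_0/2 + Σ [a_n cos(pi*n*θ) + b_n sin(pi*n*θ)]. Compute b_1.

-4/pi

b_1 = ∫_{-1}^{1} g(θ) sin(pi*θ) dθ.
Integrating by parts (boundary term plus one more integral), an antiderivative of (-2*θ - 4) sin(pi*θ) is 2*θ*cos(pi*θ)/pi - 2*sin(pi*θ)/pi**2 + 4*cos(pi*θ)/pi; evaluating from -1 to 1: ∫_{-1}^{1} (-2*θ - 4) sin(pi*θ) dθ = (-6/pi) - (-2/pi) = -4/pi.
Hence b_1 = -4/pi.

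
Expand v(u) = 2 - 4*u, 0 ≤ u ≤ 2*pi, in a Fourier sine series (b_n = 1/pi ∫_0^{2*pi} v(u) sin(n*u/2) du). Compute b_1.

-16 + 8/pi

b_1 = 1/pi ∫_0^{2*pi} (2 - 4*u) sin(u/2) du.
Integrating by parts (boundary term plus one more integral), an antiderivative of (2 - 4*u) sin(u/2) is 8*u*cos(u/2) - 16*sin(u/2) - 4*cos(u/2); evaluating from 0 to 2*pi: ∫_{0}^{2*pi} (2 - 4*u) sin(u/2) du = (4 - 16*pi) - (-4) = 8 - 16*pi.
Hence b_1 = (1/pi)·(8 - 16*pi) = -16 + 8/pi.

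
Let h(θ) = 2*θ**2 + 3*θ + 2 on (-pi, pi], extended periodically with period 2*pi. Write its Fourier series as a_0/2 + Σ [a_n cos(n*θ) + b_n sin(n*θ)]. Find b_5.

6/5

b_5 = 1/pi ∫_{-pi}^{pi} h(θ) sin(5*θ) dθ.
Integrating by parts twice (tabular method), an antiderivative of (2*θ**2 + 3*θ + 2) sin(5*θ) is -2*θ**2*cos(5*θ)/5 + 4*θ*sin(5*θ)/25 - 3*θ*cos(5*θ)/5 + 3*sin(5*θ)/25 - 46*cos(5*θ)/125; evaluating from -pi to pi: ∫_{-pi}^{pi} (2*θ**2 + 3*θ + 2) sin(5*θ) dθ = (46/125 + 3*pi/5 + 2*pi**2/5) - (-3*pi/5 + 46/125 + 2*pi**2/5) = 6*pi/5.
Hence b_5 = (1/pi)·(6*pi/5) = 6/5.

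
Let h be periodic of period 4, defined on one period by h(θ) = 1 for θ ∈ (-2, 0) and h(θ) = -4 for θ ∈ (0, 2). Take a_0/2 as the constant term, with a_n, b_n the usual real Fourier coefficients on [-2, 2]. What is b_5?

-2/pi

b_5 = 1/2 ∫_{-2}^{2} h(θ) sin(5*pi*θ/2) dθ.
Split the integral at the breakpoints.
Directly, an antiderivative of (1) sin(5*pi*θ/2) is -2*cos(5*pi*θ/2)/(5*pi); evaluating from -2 to 0: ∫_{-2}^{0} (1) sin(5*pi*θ/2) dθ = (-2/(5*pi)) - (2/(5*pi)) = -4/(5*pi).
Directly, an antiderivative of (-4) sin(5*pi*θ/2) is 8*cos(5*pi*θ/2)/(5*pi); evaluating from 0 to 2: ∫_{0}^{2} (-4) sin(5*pi*θ/2) dθ = (-8/(5*pi)) - (8/(5*pi)) = -16/(5*pi).
Summing the pieces and multiplying by (1/2) gives b_5 = -2/pi.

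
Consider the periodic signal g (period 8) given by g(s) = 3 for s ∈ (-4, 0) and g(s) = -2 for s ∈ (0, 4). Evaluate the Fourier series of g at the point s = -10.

3

s = -10 differs from s = -2 by -1 full period(s), and the series is 8-periodic.
g is continuous at s = -2 with value 3, so the series converges to 3 there.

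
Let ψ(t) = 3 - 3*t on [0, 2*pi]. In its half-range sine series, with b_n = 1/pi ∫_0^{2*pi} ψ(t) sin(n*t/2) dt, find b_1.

-12 + 12/pi

b_1 = 1/pi ∫_0^{2*pi} (3 - 3*t) sin(t/2) dt.
Integrating by parts (boundary term plus one more integral), an antiderivative of (3 - 3*t) sin(t/2) is 6*t*cos(t/2) - 12*sin(t/2) - 6*cos(t/2); evaluating from 0 to 2*pi: ∫_{0}^{2*pi} (3 - 3*t) sin(t/2) dt = (6 - 12*pi) - (-6) = 12 - 12*pi.
Hence b_1 = (1/pi)·(12 - 12*pi) = -12 + 12/pi.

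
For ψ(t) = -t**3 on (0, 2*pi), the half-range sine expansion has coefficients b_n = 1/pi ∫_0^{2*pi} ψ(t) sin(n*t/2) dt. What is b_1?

96 - 16*pi**2

b_1 = 1/pi ∫_0^{2*pi} (-t**3) sin(t/2) dt.
Integrating by parts three times (tabular method), an antiderivative of (-t**3) sin(t/2) is 2*t**3*cos(t/2) - 12*t**2*sin(t/2) - 48*t*cos(t/2) + 96*sin(t/2); evaluating from 0 to 2*pi: ∫_{0}^{2*pi} (-t**3) sin(t/2) dt = (16*pi*(6 - pi**2)) - (0) = 16*pi*(6 - pi**2).
Hence b_1 = (1/pi)·(16*pi*(6 - pi**2)) = 96 - 16*pi**2.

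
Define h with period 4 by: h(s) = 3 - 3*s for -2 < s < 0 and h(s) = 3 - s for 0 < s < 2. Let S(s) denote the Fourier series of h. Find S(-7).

s = -7 differs from s = 1 by -2 full period(s), and the series is 4-periodic.
h is continuous at s = 1 with value 2, so the series converges to 2 there.

2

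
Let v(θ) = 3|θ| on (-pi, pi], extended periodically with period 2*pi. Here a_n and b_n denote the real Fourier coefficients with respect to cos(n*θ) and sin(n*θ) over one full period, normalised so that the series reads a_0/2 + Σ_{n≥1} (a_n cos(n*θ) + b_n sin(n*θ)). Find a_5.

a_5 = 1/pi ∫_{-pi}^{pi} v(θ) cos(5*θ) dθ.
v is even and cos(5*θ) is even, so the integrand is even and a_5 = 2/pi ∫_0^{pi} v(θ) cos(5*θ) dθ.
Integrating by parts (boundary term plus one more integral), an antiderivative of (3*θ) cos(5*θ) is 3*θ*sin(5*θ)/5 + 3*cos(5*θ)/25; evaluating from 0 to pi: ∫_{0}^{pi} (3*θ) cos(5*θ) dθ = (-3/25) - (3/25) = -6/25.
Hence a_5 = (2/pi)·(-6/25) = -12/(25*pi).

-12/(25*pi)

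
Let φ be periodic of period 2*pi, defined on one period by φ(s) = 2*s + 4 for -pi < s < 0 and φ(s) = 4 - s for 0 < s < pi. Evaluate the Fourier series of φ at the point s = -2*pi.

s = -2*pi differs from s = 0 by -1 full period(s), and the series is 2*pi-periodic.
φ is continuous at s = 0 with value 4, so the series converges to 4 there.

4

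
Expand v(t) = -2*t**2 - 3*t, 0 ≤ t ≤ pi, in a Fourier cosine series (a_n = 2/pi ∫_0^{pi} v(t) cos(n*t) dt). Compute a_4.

-1/2

a_4 = 2/pi ∫_0^{pi} (-2*t**2 - 3*t) cos(4*t) dt.
Integrating by parts twice (tabular method), an antiderivative of (-2*t**2 - 3*t) cos(4*t) is -t**2*sin(4*t)/2 - 3*t*sin(4*t)/4 - t*cos(4*t)/4 + sin(4*t)/16 - 3*cos(4*t)/16; evaluating from 0 to pi: ∫_{0}^{pi} (-2*t**2 - 3*t) cos(4*t) dt = (-pi/4 - 3/16) - (-3/16) = -pi/4.
Hence a_4 = (2/pi)·(-pi/4) = -1/2.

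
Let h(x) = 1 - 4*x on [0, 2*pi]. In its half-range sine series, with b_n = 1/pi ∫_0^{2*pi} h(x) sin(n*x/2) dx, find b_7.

4*(1 - 4*pi)/(7*pi)

b_7 = 1/pi ∫_0^{2*pi} (1 - 4*x) sin(7*x/2) dx.
Integrating by parts (boundary term plus one more integral), an antiderivative of (1 - 4*x) sin(7*x/2) is 8*x*cos(7*x/2)/7 - 16*sin(7*x/2)/49 - 2*cos(7*x/2)/7; evaluating from 0 to 2*pi: ∫_{0}^{2*pi} (1 - 4*x) sin(7*x/2) dx = (2/7 - 16*pi/7) - (-2/7) = 4/7 - 16*pi/7.
Hence b_7 = (1/pi)·(4/7 - 16*pi/7) = 4*(1 - 4*pi)/(7*pi).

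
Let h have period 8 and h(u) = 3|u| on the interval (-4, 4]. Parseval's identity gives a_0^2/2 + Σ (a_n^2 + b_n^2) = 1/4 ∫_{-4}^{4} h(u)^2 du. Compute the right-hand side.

1/4 ∫_{-4}^{4} h(u)^2 du = 1/4 · (384) = 96.

96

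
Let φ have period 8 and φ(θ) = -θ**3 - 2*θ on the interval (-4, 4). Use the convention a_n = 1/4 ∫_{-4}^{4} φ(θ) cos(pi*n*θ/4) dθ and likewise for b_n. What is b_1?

-144/pi + 768/pi**3

b_1 = 1/4 ∫_{-4}^{4} φ(θ) sin(pi*θ/4) dθ.
φ is odd and sin(pi*θ/4) is odd, so the integrand is even and b_1 = 1/2 ∫_0^{4} φ(θ) sin(pi*θ/4) dθ.
Integrating by parts three times (tabular method), an antiderivative of (-θ**3 - 2*θ) sin(pi*θ/4) is 4*θ**3*cos(pi*θ/4)/pi - 48*θ**2*sin(pi*θ/4)/pi**2 - 384*θ*cos(pi*θ/4)/pi**3 + 8*θ*cos(pi*θ/4)/pi - 32*sin(pi*θ/4)/pi**2 + 1536*sin(pi*θ/4)/pi**4; evaluating from 0 to 4: ∫_{0}^{4} (-θ**3 - 2*θ) sin(pi*θ/4) dθ = (-288/pi + 1536/pi**3) - (0) = -288/pi + 1536/pi**3.
Hence b_1 = (1/2)·(-288/pi + 1536/pi**3) = -144/pi + 768/pi**3.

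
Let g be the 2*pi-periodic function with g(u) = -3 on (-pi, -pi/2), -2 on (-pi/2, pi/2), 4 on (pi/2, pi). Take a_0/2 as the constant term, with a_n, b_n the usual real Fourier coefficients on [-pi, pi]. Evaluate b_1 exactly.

b_1 = 1/pi ∫_{-pi}^{pi} g(u) sin(u) du.
Split the integral at the breakpoints.
Directly, an antiderivative of (-3) sin(u) is 3*cos(u); evaluating from -pi to -pi/2: ∫_{-pi}^{-pi/2} (-3) sin(u) du = (0) - (-3) = 3.
Directly, an antiderivative of (-2) sin(u) is 2*cos(u); evaluating from -pi/2 to pi/2: ∫_{-pi/2}^{pi/2} (-2) sin(u) du = (0) - (0) = 0.
Directly, an antiderivative of (4) sin(u) is -4*cos(u); evaluating from pi/2 to pi: ∫_{pi/2}^{pi} (4) sin(u) du = (4) - (0) = 4.
Summing the pieces and multiplying by (1/pi) gives b_1 = 7/pi.

7/pi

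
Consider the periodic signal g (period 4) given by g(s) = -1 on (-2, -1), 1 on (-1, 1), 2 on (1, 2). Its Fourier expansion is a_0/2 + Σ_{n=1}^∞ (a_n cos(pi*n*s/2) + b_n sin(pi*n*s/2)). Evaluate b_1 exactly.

b_1 = 1/2 ∫_{-2}^{2} g(s) sin(pi*s/2) ds.
Split the integral at the breakpoints.
Directly, an antiderivative of (-1) sin(pi*s/2) is 2*cos(pi*s/2)/pi; evaluating from -2 to -1: ∫_{-2}^{-1} (-1) sin(pi*s/2) ds = (0) - (-2/pi) = 2/pi.
Directly, an antiderivative of (1) sin(pi*s/2) is -2*cos(pi*s/2)/pi; evaluating from -1 to 1: ∫_{-1}^{1} (1) sin(pi*s/2) ds = (0) - (0) = 0.
Directly, an antiderivative of (2) sin(pi*s/2) is -4*cos(pi*s/2)/pi; evaluating from 1 to 2: ∫_{1}^{2} (2) sin(pi*s/2) ds = (4/pi) - (0) = 4/pi.
Summing the pieces and multiplying by (1/2) gives b_1 = 3/pi.

3/pi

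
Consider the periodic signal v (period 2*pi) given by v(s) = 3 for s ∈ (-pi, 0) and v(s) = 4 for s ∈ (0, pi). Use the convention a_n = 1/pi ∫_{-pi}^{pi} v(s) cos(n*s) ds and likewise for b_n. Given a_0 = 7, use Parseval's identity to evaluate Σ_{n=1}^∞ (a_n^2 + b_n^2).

Parseval: a_0^2/2 + Σ_{n≥1} (a_n^2+b_n^2) = 1/pi ∫_{-pi}^{pi} v(s)^2 ds = 25.
Subtract a_0^2/2 = 49/2: Σ (a_n^2+b_n^2) = 1/2.

1/2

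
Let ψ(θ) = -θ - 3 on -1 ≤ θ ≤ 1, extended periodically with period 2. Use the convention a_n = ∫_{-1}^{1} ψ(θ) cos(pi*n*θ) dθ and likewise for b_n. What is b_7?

b_7 = ∫_{-1}^{1} ψ(θ) sin(7*pi*θ) dθ.
Integrating by parts (boundary term plus one more integral), an antiderivative of (-θ - 3) sin(7*pi*θ) is θ*cos(7*pi*θ)/(7*pi) - sin(7*pi*θ)/(49*pi**2) + 3*cos(7*pi*θ)/(7*pi); evaluating from -1 to 1: ∫_{-1}^{1} (-θ - 3) sin(7*pi*θ) dθ = (-4/(7*pi)) - (-2/(7*pi)) = -2/(7*pi).
Hence b_7 = -2/(7*pi).

-2/(7*pi)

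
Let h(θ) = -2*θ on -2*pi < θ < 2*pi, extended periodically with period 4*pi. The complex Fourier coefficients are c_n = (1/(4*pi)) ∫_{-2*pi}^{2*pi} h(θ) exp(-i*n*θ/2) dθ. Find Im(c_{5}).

Since h is real-valued, Im(c_{5}) = -(1/(4*pi)) ∫_{-2*pi}^{2*pi} h(θ) sin(5*θ/2) dθ = -b_{5}/2.
h is odd and sin(5*θ/2) is odd, so the integrand is even: ∫_{-2*pi}^{2*pi} h(θ) sin(5*θ/2) dθ = 2∫_0^{2*pi} h(θ) sin(5*θ/2) dθ.
Integrating by parts (boundary term plus one more integral), an antiderivative of (-2*θ) sin(5*θ/2) is 4*θ*cos(5*θ/2)/5 - 8*sin(5*θ/2)/25; evaluating from 0 to 2*pi: ∫_{0}^{2*pi} (-2*θ) sin(5*θ/2) dθ = (-8*pi/5) - (0) = -8*pi/5.
So ∫_{-2*pi}^{2*pi} h(θ) sin(5*θ/2) dθ = -16*pi/5.
Hence Im(c_{5}) = (-1/(4*pi))·(-16*pi/5) = 4/5.

4/5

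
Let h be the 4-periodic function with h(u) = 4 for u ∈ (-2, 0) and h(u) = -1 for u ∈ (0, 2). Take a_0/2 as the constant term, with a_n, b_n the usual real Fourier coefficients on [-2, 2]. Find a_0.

a_0 = 1/2 ∫_{-2}^{2} h(u) du = 1/2 · (6) = 3.

3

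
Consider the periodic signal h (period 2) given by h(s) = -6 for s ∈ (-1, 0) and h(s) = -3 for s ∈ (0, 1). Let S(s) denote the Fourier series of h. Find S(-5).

s = -5 differs from s = -1 by -2 full period(s), and the series is 2-periodic.
At s = -1 the one-sided limits are h(-1^-) = -3 and h(-1^+) = -6.
By Dirichlet's theorem the series converges to their average, [(-3) + (-6)]/2 = -9/2.

-9/2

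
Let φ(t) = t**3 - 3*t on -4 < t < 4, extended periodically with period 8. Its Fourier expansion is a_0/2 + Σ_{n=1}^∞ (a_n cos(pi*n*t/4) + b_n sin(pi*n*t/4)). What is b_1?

-768/pi**3 + 104/pi

b_1 = 1/4 ∫_{-4}^{4} φ(t) sin(pi*t/4) dt.
φ is odd and sin(pi*t/4) is odd, so the integrand is even and b_1 = 1/2 ∫_0^{4} φ(t) sin(pi*t/4) dt.
Integrating by parts three times (tabular method), an antiderivative of (t**3 - 3*t) sin(pi*t/4) is -4*t**3*cos(pi*t/4)/pi + 48*t**2*sin(pi*t/4)/pi**2 + 12*t*cos(pi*t/4)/pi + 384*t*cos(pi*t/4)/pi**3 - 1536*sin(pi*t/4)/pi**4 - 48*sin(pi*t/4)/pi**2; evaluating from 0 to 4: ∫_{0}^{4} (t**3 - 3*t) sin(pi*t/4) dt = (-1536/pi**3 + 208/pi) - (0) = -1536/pi**3 + 208/pi.
Hence b_1 = (1/2)·(-1536/pi**3 + 208/pi) = -768/pi**3 + 104/pi.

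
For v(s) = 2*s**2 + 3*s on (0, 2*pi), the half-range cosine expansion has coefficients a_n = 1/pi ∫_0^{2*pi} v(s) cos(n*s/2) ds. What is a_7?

8*(-4*pi - 3)/(49*pi)

a_7 = 1/pi ∫_0^{2*pi} (2*s**2 + 3*s) cos(7*s/2) ds.
Integrating by parts twice (tabular method), an antiderivative of (2*s**2 + 3*s) cos(7*s/2) is 4*s**2*sin(7*s/2)/7 + 6*s*sin(7*s/2)/7 + 16*s*cos(7*s/2)/49 - 32*sin(7*s/2)/343 + 12*cos(7*s/2)/49; evaluating from 0 to 2*pi: ∫_{0}^{2*pi} (2*s**2 + 3*s) cos(7*s/2) ds = (-32*pi/49 - 12/49) - (12/49) = -32*pi/49 - 24/49.
Hence a_7 = (1/pi)·(-32*pi/49 - 24/49) = 8*(-4*pi - 3)/(49*pi).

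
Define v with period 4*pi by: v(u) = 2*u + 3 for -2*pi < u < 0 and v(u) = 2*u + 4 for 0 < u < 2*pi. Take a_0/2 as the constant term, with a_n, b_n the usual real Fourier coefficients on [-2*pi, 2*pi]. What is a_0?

a_0 = (1/(2*pi)) ∫_{-2*pi}^{2*pi} v(u) du = (1/(2*pi)) · (14*pi) = 7.

7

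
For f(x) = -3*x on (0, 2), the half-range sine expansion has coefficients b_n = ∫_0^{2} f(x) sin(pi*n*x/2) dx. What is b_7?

b_7 = ∫_0^{2} (-3*x) sin(7*pi*x/2) dx.
Integrating by parts (boundary term plus one more integral), an antiderivative of (-3*x) sin(7*pi*x/2) is 6*x*cos(7*pi*x/2)/(7*pi) - 12*sin(7*pi*x/2)/(49*pi**2); evaluating from 0 to 2: ∫_{0}^{2} (-3*x) sin(7*pi*x/2) dx = (-12/(7*pi)) - (0) = -12/(7*pi).
Hence b_7 = -12/(7*pi).

-12/(7*pi)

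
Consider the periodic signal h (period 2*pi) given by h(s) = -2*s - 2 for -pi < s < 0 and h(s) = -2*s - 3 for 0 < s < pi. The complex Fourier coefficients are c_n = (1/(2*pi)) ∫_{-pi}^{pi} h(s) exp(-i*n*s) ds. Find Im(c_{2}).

Since h is real-valued, Im(c_{2}) = -(1/(2*pi)) ∫_{-pi}^{pi} h(s) sin(2*s) ds = -b_{2}/2.
Split the integral at the breakpoints.
Integrating by parts (boundary term plus one more integral), an antiderivative of (-2*s - 2) sin(2*s) is s*cos(2*s) - sin(2*s)/2 + cos(2*s); evaluating from -pi to 0: ∫_{-pi}^{0} (-2*s - 2) sin(2*s) ds = (1) - (1 - pi) = pi.
Integrating by parts (boundary term plus one more integral), an antiderivative of (-2*s - 3) sin(2*s) is s*cos(2*s) - sin(2*s)/2 + 3*cos(2*s)/2; evaluating from 0 to pi: ∫_{0}^{pi} (-2*s - 3) sin(2*s) ds = (3/2 + pi) - (3/2) = pi.
So ∫_{-pi}^{pi} h(s) sin(2*s) ds = 2*pi.
Hence Im(c_{2}) = (-1/(2*pi))·(2*pi) = -1.

-1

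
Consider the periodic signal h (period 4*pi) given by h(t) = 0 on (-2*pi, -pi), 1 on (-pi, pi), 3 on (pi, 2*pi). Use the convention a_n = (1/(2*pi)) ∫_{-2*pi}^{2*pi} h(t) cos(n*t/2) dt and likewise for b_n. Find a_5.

-1/(5*pi)

a_5 = (1/(2*pi)) ∫_{-2*pi}^{2*pi} h(t) cos(5*t/2) dt.
Split the integral at the breakpoints.
∫_{-2*pi}^{-pi} (0) cos(5*t/2) dt = 0.
Directly, an antiderivative of (1) cos(5*t/2) is 2*sin(5*t/2)/5; evaluating from -pi to pi: ∫_{-pi}^{pi} (1) cos(5*t/2) dt = (2/5) - (-2/5) = 4/5.
Directly, an antiderivative of (3) cos(5*t/2) is 6*sin(5*t/2)/5; evaluating from pi to 2*pi: ∫_{pi}^{2*pi} (3) cos(5*t/2) dt = (0) - (6/5) = -6/5.
Summing the pieces and multiplying by (1/(2*pi)) gives a_5 = -1/(5*pi).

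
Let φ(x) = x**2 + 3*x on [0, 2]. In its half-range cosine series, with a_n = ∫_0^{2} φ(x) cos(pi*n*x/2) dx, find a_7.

-40/(49*pi**2)

a_7 = ∫_0^{2} (x**2 + 3*x) cos(7*pi*x/2) dx.
Integrating by parts twice (tabular method), an antiderivative of (x**2 + 3*x) cos(7*pi*x/2) is 2*x**2*sin(7*pi*x/2)/(7*pi) + 6*x*sin(7*pi*x/2)/(7*pi) + 8*x*cos(7*pi*x/2)/(49*pi**2) - 16*sin(7*pi*x/2)/(343*pi**3) + 12*cos(7*pi*x/2)/(49*pi**2); evaluating from 0 to 2: ∫_{0}^{2} (x**2 + 3*x) cos(7*pi*x/2) dx = (-4/(7*pi**2)) - (12/(49*pi**2)) = -40/(49*pi**2).
Hence a_7 = -40/(49*pi**2).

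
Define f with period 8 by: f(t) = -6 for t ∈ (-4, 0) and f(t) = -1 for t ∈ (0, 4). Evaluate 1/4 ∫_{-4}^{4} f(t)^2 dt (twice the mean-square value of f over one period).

1/4 ∫_{-4}^{4} f(t)^2 dt = 1/4 · (148) = 37.

37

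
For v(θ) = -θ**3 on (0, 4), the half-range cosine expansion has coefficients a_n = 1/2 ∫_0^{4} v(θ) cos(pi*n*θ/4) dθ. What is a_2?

-96/pi**2

a_2 = 1/2 ∫_0^{4} (-θ**3) cos(pi*θ/2) dθ.
Integrating by parts three times (tabular method), an antiderivative of (-θ**3) cos(pi*θ/2) is -2*θ**3*sin(pi*θ/2)/pi - 12*θ**2*cos(pi*θ/2)/pi**2 + 48*θ*sin(pi*θ/2)/pi**3 + 96*cos(pi*θ/2)/pi**4; evaluating from 0 to 4: ∫_{0}^{4} (-θ**3) cos(pi*θ/2) dθ = (96*(1 - 2*pi**2)/pi**4) - (96/pi**4) = -192/pi**2.
Hence a_2 = (1/2)·(-192/pi**2) = -96/pi**2.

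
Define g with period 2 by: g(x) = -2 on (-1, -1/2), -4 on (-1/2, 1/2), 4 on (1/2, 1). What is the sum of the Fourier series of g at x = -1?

1

At x = -1 the one-sided limits are g(-1^-) = 4 and g(-1^+) = -2.
By Dirichlet's theorem the series converges to their average, [(4) + (-2)]/2 = 1.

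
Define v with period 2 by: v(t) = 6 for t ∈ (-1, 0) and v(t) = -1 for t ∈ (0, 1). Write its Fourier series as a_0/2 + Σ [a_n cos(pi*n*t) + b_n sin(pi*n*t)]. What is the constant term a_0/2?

a_0 = ∫_{-1}^{1} v(t) dt = 5.
So the constant term a_0/2 = 5/2.

5/2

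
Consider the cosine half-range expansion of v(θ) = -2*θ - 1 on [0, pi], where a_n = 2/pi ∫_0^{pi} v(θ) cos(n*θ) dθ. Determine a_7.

8/(49*pi)

a_7 = 2/pi ∫_0^{pi} (-2*θ - 1) cos(7*θ) dθ.
Integrating by parts (boundary term plus one more integral), an antiderivative of (-2*θ - 1) cos(7*θ) is -2*θ*sin(7*θ)/7 - sin(7*θ)/7 - 2*cos(7*θ)/49; evaluating from 0 to pi: ∫_{0}^{pi} (-2*θ - 1) cos(7*θ) dθ = (2/49) - (-2/49) = 4/49.
Hence a_7 = (2/pi)·(4/49) = 8/(49*pi).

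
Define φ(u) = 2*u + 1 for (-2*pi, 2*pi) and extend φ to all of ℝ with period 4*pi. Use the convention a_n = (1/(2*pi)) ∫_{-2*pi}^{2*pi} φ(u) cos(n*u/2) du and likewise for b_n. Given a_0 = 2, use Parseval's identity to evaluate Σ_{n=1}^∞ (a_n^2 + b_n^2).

Parseval: a_0^2/2 + Σ_{n≥1} (a_n^2+b_n^2) = (1/(2*pi)) ∫_{-2*pi}^{2*pi} φ(u)^2 du = 2 + 32*pi**2/3.
Subtract a_0^2/2 = 2: Σ (a_n^2+b_n^2) = 32*pi**2/3.

32*pi**2/3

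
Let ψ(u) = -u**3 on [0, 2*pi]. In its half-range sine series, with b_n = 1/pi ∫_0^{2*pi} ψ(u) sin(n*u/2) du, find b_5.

b_5 = 1/pi ∫_0^{2*pi} (-u**3) sin(5*u/2) du.
Integrating by parts three times (tabular method), an antiderivative of (-u**3) sin(5*u/2) is 2*u**3*cos(5*u/2)/5 - 12*u**2*sin(5*u/2)/25 - 48*u*cos(5*u/2)/125 + 96*sin(5*u/2)/625; evaluating from 0 to 2*pi: ∫_{0}^{2*pi} (-u**3) sin(5*u/2) du = (16*pi*(6 - 25*pi**2)/125) - (0) = 16*pi*(6 - 25*pi**2)/125.
Hence b_5 = (1/pi)·(16*pi*(6 - 25*pi**2)/125) = 96/125 - 16*pi**2/5.

96/125 - 16*pi**2/5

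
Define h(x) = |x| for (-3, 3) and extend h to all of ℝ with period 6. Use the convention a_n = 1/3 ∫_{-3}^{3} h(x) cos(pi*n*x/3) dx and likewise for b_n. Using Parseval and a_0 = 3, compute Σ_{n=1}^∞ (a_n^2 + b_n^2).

Parseval: a_0^2/2 + Σ_{n≥1} (a_n^2+b_n^2) = 1/3 ∫_{-3}^{3} h(x)^2 dx = 6.
Subtract a_0^2/2 = 9/2: Σ (a_n^2+b_n^2) = 3/2.

3/2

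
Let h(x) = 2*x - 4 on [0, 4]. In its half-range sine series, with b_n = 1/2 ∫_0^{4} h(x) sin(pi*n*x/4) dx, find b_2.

b_2 = 1/2 ∫_0^{4} (2*x - 4) sin(pi*x/2) dx.
Integrating by parts (boundary term plus one more integral), an antiderivative of (2*x - 4) sin(pi*x/2) is -4*x*cos(pi*x/2)/pi + 8*sin(pi*x/2)/pi**2 + 8*cos(pi*x/2)/pi; evaluating from 0 to 4: ∫_{0}^{4} (2*x - 4) sin(pi*x/2) dx = (-8/pi) - (8/pi) = -16/pi.
Hence b_2 = (1/2)·(-16/pi) = -8/pi.

-8/pi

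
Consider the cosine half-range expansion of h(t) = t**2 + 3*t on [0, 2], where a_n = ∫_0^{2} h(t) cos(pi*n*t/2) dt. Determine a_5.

-8/(5*pi**2)

a_5 = ∫_0^{2} (t**2 + 3*t) cos(5*pi*t/2) dt.
Integrating by parts twice (tabular method), an antiderivative of (t**2 + 3*t) cos(5*pi*t/2) is 2*t**2*sin(5*pi*t/2)/(5*pi) + 6*t*sin(5*pi*t/2)/(5*pi) + 8*t*cos(5*pi*t/2)/(25*pi**2) - 16*sin(5*pi*t/2)/(125*pi**3) + 12*cos(5*pi*t/2)/(25*pi**2); evaluating from 0 to 2: ∫_{0}^{2} (t**2 + 3*t) cos(5*pi*t/2) dt = (-28/(25*pi**2)) - (12/(25*pi**2)) = -8/(5*pi**2).
Hence a_5 = -8/(5*pi**2).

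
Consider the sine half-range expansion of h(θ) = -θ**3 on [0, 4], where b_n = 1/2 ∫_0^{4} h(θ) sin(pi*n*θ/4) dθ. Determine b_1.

-128/pi + 768/pi**3

b_1 = 1/2 ∫_0^{4} (-θ**3) sin(pi*θ/4) dθ.
Integrating by parts three times (tabular method), an antiderivative of (-θ**3) sin(pi*θ/4) is 4*θ**3*cos(pi*θ/4)/pi - 48*θ**2*sin(pi*θ/4)/pi**2 - 384*θ*cos(pi*θ/4)/pi**3 + 1536*sin(pi*θ/4)/pi**4; evaluating from 0 to 4: ∫_{0}^{4} (-θ**3) sin(pi*θ/4) dθ = (-256/pi + 1536/pi**3) - (0) = -256/pi + 1536/pi**3.
Hence b_1 = (1/2)·(-256/pi + 1536/pi**3) = -128/pi + 768/pi**3.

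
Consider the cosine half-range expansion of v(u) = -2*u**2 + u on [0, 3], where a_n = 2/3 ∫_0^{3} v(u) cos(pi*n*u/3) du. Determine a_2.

a_2 = 2/3 ∫_0^{3} (-2*u**2 + u) cos(2*pi*u/3) du.
Integrating by parts twice (tabular method), an antiderivative of (-2*u**2 + u) cos(2*pi*u/3) is -3*u**2*sin(2*pi*u/3)/pi + 3*u*sin(2*pi*u/3)/(2*pi) - 9*u*cos(2*pi*u/3)/pi**2 + 27*sin(2*pi*u/3)/(2*pi**3) + 9*cos(2*pi*u/3)/(4*pi**2); evaluating from 0 to 3: ∫_{0}^{3} (-2*u**2 + u) cos(2*pi*u/3) du = (-99/(4*pi**2)) - (9/(4*pi**2)) = -27/pi**2.
Hence a_2 = (2/3)·(-27/pi**2) = -18/pi**2.

-18/pi**2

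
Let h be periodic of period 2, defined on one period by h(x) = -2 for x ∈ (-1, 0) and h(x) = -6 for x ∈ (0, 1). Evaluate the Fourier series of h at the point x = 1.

-4

At x = 1 the one-sided limits are h(1^-) = -6 and h(1^+) = -2.
By Dirichlet's theorem the series converges to their average, [(-6) + (-2)]/2 = -4.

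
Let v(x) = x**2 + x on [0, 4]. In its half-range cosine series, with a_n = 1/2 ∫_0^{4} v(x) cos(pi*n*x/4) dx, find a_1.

-80/pi**2

a_1 = 1/2 ∫_0^{4} (x**2 + x) cos(pi*x/4) dx.
Integrating by parts twice (tabular method), an antiderivative of (x**2 + x) cos(pi*x/4) is 4*x**2*sin(pi*x/4)/pi + 4*x*sin(pi*x/4)/pi + 32*x*cos(pi*x/4)/pi**2 - 128*sin(pi*x/4)/pi**3 + 16*cos(pi*x/4)/pi**2; evaluating from 0 to 4: ∫_{0}^{4} (x**2 + x) cos(pi*x/4) dx = (-144/pi**2) - (16/pi**2) = -160/pi**2.
Hence a_1 = (1/2)·(-160/pi**2) = -80/pi**2.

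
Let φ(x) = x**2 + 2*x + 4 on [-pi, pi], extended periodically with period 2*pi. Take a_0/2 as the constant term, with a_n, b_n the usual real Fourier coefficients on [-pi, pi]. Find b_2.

b_2 = 1/pi ∫_{-pi}^{pi} φ(x) sin(2*x) dx.
Integrating by parts twice (tabular method), an antiderivative of (x**2 + 2*x + 4) sin(2*x) is -x**2*cos(2*x)/2 + x*sin(2*x)/2 - x*cos(2*x) + sin(2*x)/2 - 7*cos(2*x)/4; evaluating from -pi to pi: ∫_{-pi}^{pi} (x**2 + 2*x + 4) sin(2*x) dx = (-pi**2/2 - pi - 7/4) - (-pi**2/2 - 7/4 + pi) = -2*pi.
Hence b_2 = (1/pi)·(-2*pi) = -2.

-2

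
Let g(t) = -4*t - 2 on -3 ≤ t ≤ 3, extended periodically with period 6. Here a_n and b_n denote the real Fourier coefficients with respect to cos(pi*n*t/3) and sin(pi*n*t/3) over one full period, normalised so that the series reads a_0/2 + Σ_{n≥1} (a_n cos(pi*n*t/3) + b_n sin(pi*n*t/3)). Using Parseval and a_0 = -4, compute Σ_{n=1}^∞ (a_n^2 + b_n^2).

96

Parseval: a_0^2/2 + Σ_{n≥1} (a_n^2+b_n^2) = 1/3 ∫_{-3}^{3} g(t)^2 dt = 104.
Subtract a_0^2/2 = 8: Σ (a_n^2+b_n^2) = 96.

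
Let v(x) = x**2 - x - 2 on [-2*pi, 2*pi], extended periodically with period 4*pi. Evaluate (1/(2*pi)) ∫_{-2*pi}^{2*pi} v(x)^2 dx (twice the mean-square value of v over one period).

(1/(2*pi)) ∫_{-2*pi}^{2*pi} v(x)^2 dx = (1/(2*pi)) · (16*pi*(-pi**2 + 1 + 4*pi**4/5)) = -8*pi**2 + 8 + 32*pi**4/5.

-8*pi**2 + 8 + 32*pi**4/5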